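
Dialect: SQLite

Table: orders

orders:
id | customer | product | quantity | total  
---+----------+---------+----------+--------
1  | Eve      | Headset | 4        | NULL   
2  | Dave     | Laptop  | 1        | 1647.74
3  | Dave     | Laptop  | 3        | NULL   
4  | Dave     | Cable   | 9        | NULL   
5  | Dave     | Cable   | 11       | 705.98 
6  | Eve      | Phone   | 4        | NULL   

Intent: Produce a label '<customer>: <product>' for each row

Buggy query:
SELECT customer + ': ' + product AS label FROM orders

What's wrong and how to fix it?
Bug: '+' is numeric addition; on text columns SQLite converts them to 0 instead of concatenating

Fix: Use the || operator for string concatenation

Corrected query:
SELECT customer || ': ' || product AS label FROM orders

Result:
label       
------------
Eve: Headset
Dave: Laptop
Dave: Laptop
Dave: Cable 
Dave: Cable 
Eve: Phone  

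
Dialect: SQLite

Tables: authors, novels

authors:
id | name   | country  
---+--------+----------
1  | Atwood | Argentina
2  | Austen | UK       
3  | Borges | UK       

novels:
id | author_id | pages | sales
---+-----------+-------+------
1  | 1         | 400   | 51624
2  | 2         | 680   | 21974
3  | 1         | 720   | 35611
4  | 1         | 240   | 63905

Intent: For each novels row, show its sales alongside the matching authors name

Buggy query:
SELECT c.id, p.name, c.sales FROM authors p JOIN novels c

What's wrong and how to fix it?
Bug: Missing join condition: each novels row is matched to all authors rows instead of just its own

Fix: Add ON c.author_id = p.id to the JOIN

Corrected query:
SELECT c.id, p.name, c.sales FROM authors p JOIN novels c ON c.author_id = p.id

Result:
id | name   | sales
---+--------+------
1  | Atwood | 51624
2  | Austen | 21974
3  | Atwood | 35611
4  | Atwood | 63905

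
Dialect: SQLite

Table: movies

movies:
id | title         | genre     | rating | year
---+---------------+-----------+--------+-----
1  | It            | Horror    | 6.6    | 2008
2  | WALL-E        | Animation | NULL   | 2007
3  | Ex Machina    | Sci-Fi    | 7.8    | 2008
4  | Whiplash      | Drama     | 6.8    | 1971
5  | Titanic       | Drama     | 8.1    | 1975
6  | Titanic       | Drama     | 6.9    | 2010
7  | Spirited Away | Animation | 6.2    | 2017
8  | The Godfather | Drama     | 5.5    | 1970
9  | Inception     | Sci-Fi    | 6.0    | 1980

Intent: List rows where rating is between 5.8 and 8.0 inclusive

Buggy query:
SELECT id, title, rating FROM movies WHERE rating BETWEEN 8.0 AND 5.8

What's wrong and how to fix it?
Bug: The bounds are reversed; BETWEEN a AND b requires a <= b to match anything

Fix: Write BETWEEN 5.8 AND 8.0

Corrected query:
SELECT id, title, rating FROM movies WHERE rating BETWEEN 5.8 AND 8.0

Result:
id | title         | rating
---+---------------+-------
1  | It            | 6.6   
3  | Ex Machina    | 7.8   
4  | Whiplash      | 6.8   
6  | Titanic       | 6.9   
7  | Spirited Away | 6.2   
9  | Inception     | 6     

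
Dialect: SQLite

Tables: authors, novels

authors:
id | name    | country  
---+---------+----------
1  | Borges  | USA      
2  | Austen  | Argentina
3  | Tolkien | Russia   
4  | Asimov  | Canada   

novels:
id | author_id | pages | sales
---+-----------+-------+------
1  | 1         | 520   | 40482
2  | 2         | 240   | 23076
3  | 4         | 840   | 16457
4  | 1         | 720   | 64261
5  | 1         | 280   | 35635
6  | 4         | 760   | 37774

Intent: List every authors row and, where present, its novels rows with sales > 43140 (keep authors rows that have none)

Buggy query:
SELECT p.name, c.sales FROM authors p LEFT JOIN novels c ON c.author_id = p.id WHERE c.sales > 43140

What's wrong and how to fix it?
Bug: Filtering c.sales in WHERE discards the NULL rows produced by LEFT JOIN, turning it into an inner join

Fix: Put 'c.sales > 43140' in the JOIN's ON clause instead of WHERE

Corrected query:
SELECT p.name, c.sales FROM authors p LEFT JOIN novels c ON c.author_id = p.id AND c.sales > 43140

Result:
name    | sales
--------+------
Borges  | 64261
Austen  | NULL 
Tolkien | NULL 
Asimov  | NULL 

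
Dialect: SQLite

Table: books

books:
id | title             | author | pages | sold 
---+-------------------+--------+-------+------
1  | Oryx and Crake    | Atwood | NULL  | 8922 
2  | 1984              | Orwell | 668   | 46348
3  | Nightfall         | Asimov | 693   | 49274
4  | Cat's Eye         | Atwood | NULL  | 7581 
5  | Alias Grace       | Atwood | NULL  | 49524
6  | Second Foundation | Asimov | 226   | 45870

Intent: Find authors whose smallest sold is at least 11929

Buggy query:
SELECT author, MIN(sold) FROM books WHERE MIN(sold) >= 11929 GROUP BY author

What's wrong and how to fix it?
Bug: MIN() in WHERE is a misuse of aggregate

Fix: Use HAVING for the per-group MIN condition

Corrected query:
SELECT author, MIN(sold) FROM books GROUP BY author HAVING MIN(sold) >= 11929

Result:
author | MIN(sold)
-------+----------
Asimov | 45870    
Orwell | 46348    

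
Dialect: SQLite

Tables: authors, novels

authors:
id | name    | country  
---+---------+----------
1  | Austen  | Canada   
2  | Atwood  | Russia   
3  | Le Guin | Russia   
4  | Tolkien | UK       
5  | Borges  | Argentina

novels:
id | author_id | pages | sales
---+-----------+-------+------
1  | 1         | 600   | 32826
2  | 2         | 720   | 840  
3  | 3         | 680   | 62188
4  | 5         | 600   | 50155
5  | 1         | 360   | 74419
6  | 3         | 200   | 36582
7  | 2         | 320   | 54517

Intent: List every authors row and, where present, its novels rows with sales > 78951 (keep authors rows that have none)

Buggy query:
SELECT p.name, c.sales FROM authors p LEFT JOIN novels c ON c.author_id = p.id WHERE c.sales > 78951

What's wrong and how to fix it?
Bug: Filtering c.sales in WHERE discards the NULL rows produced by LEFT JOIN, turning it into an inner join

Fix: Put 'c.sales > 78951' in the JOIN's ON clause instead of WHERE

Corrected query:
SELECT p.name, c.sales FROM authors p LEFT JOIN novels c ON c.author_id = p.id AND c.sales > 78951

Result:
name    | sales
--------+------
Austen  | NULL 
Atwood  | NULL 
Le Guin | NULL 
Tolkien | NULL 
Borges  | NULL 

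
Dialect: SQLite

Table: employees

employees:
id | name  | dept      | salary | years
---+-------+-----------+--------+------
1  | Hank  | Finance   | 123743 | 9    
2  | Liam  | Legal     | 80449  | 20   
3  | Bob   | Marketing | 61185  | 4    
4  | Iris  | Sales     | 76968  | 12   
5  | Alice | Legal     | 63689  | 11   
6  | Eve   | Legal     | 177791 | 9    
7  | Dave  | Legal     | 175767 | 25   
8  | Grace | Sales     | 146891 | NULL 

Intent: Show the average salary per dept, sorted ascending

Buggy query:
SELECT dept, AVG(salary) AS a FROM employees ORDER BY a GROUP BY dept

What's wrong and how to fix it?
Bug: ORDER BY appears before GROUP BY; SQL clause order requires GROUP BY first

Fix: Move ORDER BY to the end, after GROUP BY

Corrected query:
SELECT dept, AVG(salary) AS a FROM employees GROUP BY dept ORDER BY a

Result:
dept      | a       
----------+---------
Marketing | 61185   
Sales     | 111929.5
Finance   | 123743  
Legal     | 124424  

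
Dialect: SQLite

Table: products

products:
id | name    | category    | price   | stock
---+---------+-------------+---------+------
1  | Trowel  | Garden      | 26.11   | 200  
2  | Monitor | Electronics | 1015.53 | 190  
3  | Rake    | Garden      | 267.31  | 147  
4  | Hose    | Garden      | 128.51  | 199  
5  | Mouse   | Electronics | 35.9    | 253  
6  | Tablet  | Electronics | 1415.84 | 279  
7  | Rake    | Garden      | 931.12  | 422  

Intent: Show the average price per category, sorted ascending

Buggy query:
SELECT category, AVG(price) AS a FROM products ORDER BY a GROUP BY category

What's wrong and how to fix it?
Bug: ORDER BY appears before GROUP BY; SQL clause order requires GROUP BY first

Fix: Move ORDER BY to the end, after GROUP BY

Corrected query:
SELECT category, AVG(price) AS a FROM products GROUP BY category ORDER BY a

Result:
category    | a         
------------+-----------
Garden      | 338.2625  
Electronics | 822.423333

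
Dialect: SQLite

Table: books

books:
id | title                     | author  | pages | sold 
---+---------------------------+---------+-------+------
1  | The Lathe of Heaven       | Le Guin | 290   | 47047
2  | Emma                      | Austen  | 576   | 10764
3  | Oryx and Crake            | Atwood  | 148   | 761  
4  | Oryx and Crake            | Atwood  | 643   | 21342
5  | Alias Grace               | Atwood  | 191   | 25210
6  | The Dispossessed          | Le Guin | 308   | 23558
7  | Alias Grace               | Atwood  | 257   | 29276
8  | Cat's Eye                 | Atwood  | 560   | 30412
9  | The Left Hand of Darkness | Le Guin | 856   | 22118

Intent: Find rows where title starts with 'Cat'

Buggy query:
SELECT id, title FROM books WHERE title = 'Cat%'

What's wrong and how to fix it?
Bug: '=' compares the literal string including the % character; pattern matching needs LIKE

Fix: Replace '=' with LIKE so 'Cat%' is treated as a pattern

Corrected query:
SELECT id, title FROM books WHERE title LIKE 'Cat%'

Result:
id | title    
---+----------
8  | Cat's Eye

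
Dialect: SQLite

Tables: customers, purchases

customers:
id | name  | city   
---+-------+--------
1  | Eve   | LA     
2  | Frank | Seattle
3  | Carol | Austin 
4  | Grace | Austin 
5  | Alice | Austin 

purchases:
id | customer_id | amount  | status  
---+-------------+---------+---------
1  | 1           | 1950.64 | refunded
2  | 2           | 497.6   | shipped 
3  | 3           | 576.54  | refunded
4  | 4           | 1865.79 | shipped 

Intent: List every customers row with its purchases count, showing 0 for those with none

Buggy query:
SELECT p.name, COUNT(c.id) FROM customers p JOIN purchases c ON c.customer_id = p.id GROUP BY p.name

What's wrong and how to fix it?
Bug: An inner join excludes parents with zero children

Fix: Use LEFT JOIN so parents without children still appear (COUNT(c.id) gives 0)

Corrected query:
SELECT p.name, COUNT(c.id) FROM customers p LEFT JOIN purchases c ON c.customer_id = p.id GROUP BY p.name

Result:
name  | COUNT(c.id)
------+------------
Alice | 0          
Carol | 1          
Eve   | 1          
Frank | 1          
Grace | 1          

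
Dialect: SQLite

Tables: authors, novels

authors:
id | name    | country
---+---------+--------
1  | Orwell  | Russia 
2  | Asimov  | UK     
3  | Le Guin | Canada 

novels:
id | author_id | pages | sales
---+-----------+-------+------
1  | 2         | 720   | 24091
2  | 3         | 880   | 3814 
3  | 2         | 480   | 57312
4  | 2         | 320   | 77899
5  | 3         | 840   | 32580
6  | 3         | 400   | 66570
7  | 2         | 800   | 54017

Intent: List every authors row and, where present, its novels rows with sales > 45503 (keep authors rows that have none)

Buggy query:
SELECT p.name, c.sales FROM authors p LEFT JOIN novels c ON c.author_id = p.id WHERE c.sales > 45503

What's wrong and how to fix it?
Bug: Filtering c.sales in WHERE discards the NULL rows produced by LEFT JOIN, turning it into an inner join

Fix: Put 'c.sales > 45503' in the JOIN's ON clause instead of WHERE

Corrected query:
SELECT p.name, c.sales FROM authors p LEFT JOIN novels c ON c.author_id = p.id AND c.sales > 45503

Result:
name    | sales
--------+------
Orwell  | NULL 
Asimov  | 54017
Asimov  | 57312
Asimov  | 77899
Le Guin | 66570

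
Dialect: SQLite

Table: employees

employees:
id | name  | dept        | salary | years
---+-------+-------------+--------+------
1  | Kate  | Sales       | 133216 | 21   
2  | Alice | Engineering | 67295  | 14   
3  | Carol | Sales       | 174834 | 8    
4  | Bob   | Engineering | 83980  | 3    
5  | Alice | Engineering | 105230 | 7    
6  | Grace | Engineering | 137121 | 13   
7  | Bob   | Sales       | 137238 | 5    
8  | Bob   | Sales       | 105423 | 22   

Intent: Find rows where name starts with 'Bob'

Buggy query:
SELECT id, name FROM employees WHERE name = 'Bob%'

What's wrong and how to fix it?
Bug: Wildcards only work with LIKE; '=' treats '%' as a literal character

Fix: Use LIKE for wildcard pattern matching

Corrected query:
SELECT id, name FROM employees WHERE name LIKE 'Bob%'

Result:
id | name
---+-----
4  | Bob 
7  | Bob 
8  | Bob 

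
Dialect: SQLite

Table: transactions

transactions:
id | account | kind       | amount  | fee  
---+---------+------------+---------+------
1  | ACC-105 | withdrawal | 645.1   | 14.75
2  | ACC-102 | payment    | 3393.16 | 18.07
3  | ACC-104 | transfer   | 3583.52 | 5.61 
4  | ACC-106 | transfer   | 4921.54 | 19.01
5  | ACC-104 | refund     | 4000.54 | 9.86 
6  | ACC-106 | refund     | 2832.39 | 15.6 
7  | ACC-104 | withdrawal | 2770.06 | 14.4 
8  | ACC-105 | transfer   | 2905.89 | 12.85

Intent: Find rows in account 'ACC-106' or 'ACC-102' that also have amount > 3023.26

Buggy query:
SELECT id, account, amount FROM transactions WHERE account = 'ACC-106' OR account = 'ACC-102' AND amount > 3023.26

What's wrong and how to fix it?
Bug: Without parentheses, AND is evaluated before OR, so the amount filter only applies to the 'ACC-102' branch

Fix: Group the OR with parentheses (or use IN), then AND the threshold

Corrected query:
SELECT id, account, amount FROM transactions WHERE (account = 'ACC-106' OR account = 'ACC-102') AND amount > 3023.26

Result:
id | account | amount 
---+---------+--------
2  | ACC-102 | 3393.16
4  | ACC-106 | 4921.54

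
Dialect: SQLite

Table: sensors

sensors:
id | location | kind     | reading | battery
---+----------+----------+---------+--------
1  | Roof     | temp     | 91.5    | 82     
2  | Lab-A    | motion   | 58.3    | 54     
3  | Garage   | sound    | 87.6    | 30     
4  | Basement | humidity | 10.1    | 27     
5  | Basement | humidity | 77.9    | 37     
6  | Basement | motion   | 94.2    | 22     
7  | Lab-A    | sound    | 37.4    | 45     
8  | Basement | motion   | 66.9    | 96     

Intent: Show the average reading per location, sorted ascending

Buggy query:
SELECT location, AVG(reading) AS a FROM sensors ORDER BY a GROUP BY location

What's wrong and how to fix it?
Bug: ORDER BY appears before GROUP BY; SQL clause order requires GROUP BY first

Fix: Move ORDER BY to the end, after GROUP BY

Corrected query:
SELECT location, AVG(reading) AS a FROM sensors GROUP BY location ORDER BY a

Result:
location | a     
---------+-------
Lab-A    | 47.85 
Basement | 62.275
Garage   | 87.6  
Roof     | 91.5  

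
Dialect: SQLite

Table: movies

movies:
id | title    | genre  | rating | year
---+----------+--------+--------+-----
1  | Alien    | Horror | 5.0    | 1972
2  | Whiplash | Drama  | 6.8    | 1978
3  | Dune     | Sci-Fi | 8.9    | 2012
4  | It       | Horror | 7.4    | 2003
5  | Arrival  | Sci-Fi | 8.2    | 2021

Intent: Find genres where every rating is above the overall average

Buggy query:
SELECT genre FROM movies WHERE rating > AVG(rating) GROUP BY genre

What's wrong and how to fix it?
Bug: AVG() is an aggregate; it can't sit directly in WHERE

Fix: Use a subquery for AVG and a HAVING MIN(...) filter so the condition holds for every row in the group

Corrected query:
SELECT genre FROM movies GROUP BY genre HAVING MIN(rating) > (SELECT AVG(rating) FROM movies)

Result:
genre 
------
Sci-Fi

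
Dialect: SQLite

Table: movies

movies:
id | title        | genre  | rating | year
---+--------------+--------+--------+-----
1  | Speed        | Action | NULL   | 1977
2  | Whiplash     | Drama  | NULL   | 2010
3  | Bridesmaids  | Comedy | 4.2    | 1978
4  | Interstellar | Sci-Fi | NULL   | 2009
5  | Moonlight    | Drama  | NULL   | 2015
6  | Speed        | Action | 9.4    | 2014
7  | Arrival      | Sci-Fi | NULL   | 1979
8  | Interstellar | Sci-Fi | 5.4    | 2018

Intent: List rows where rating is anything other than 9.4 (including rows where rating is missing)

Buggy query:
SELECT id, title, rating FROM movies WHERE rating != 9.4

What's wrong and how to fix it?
Bug: Inequality against NULL is unknown, not true; rows with NULL are dropped

Fix: Handle NULL separately with IS NULL alongside the inequality

Corrected query:
SELECT id, title, rating FROM movies WHERE rating != 9.4 OR rating IS NULL

Result:
id | title        | rating
---+--------------+-------
1  | Speed        | NULL  
2  | Whiplash     | NULL  
3  | Bridesmaids  | 4.2   
4  | Interstellar | NULL  
5  | Moonlight    | NULL  
7  | Arrival      | NULL  
8  | Interstellar | 5.4   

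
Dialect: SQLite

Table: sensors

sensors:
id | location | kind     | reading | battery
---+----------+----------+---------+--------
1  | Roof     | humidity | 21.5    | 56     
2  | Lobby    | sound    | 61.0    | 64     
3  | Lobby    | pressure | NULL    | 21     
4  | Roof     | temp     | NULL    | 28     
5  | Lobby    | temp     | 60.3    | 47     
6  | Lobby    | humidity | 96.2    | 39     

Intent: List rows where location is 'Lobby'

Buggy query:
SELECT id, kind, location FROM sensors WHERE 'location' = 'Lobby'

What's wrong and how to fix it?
Bug: Single quotes denote string literals in SQL; the column name is being compared as a constant string

Fix: Remove the quotes around the column name (or use double quotes for an identifier)

Corrected query:
SELECT id, kind, location FROM sensors WHERE location = 'Lobby'

Result:
id | kind     | location
---+----------+---------
2  | sound    | Lobby   
3  | pressure | Lobby   
5  | temp     | Lobby   
6  | humidity | Lobby   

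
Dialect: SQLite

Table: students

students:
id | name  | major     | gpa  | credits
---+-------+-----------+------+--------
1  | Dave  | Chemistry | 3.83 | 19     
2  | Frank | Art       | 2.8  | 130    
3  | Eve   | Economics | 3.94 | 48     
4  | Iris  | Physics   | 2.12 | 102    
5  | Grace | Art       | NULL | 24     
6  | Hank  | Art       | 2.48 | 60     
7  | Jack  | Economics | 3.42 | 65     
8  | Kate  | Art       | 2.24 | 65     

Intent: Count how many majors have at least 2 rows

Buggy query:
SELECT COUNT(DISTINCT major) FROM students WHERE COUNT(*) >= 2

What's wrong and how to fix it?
Bug: COUNT(*) cannot appear in WHERE; the per-group count doesn't exist yet

Fix: Group first with HAVING COUNT(*) >= 2, then COUNT the resulting groups

Corrected query:
SELECT COUNT(*) FROM (SELECT major FROM students GROUP BY major HAVING COUNT(*) >= 2)

Result:
COUNT(*)
--------
2       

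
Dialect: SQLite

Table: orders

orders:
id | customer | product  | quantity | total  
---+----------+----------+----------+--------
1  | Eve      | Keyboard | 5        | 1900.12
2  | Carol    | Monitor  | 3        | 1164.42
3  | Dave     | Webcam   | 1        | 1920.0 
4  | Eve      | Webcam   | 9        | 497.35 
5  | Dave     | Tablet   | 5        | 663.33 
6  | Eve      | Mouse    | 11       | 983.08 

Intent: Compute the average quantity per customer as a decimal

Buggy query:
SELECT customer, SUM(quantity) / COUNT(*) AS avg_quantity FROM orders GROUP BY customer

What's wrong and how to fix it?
Bug: SUM(quantity) and COUNT(*) are both integers; the division truncates the fractional part

Fix: Cast one side to REAL so the division keeps the fractional part

Corrected query:
SELECT customer, SUM(quantity) * 1.0 / COUNT(*) AS avg_quantity FROM orders GROUP BY customer

Result:
customer | avg_quantity
---------+-------------
Carol    | 3           
Dave     | 3           
Eve      | 8.333333    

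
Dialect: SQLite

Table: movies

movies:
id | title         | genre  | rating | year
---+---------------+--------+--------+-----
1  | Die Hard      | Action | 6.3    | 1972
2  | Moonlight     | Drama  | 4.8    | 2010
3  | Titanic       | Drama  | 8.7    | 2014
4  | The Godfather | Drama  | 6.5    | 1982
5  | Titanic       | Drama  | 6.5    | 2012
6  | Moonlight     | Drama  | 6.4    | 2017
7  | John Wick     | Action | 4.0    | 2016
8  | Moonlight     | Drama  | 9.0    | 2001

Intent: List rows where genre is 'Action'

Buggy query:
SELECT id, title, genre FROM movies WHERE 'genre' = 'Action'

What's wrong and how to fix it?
Bug: 'genre' in single quotes is a string literal, not the column; the comparison is literal-vs-literal and never true

Fix: Reference the column as genre without single quotes

Corrected query:
SELECT id, title, genre FROM movies WHERE genre = 'Action'

Result:
id | title     | genre 
---+-----------+-------
1  | Die Hard  | Action
7  | John Wick | Action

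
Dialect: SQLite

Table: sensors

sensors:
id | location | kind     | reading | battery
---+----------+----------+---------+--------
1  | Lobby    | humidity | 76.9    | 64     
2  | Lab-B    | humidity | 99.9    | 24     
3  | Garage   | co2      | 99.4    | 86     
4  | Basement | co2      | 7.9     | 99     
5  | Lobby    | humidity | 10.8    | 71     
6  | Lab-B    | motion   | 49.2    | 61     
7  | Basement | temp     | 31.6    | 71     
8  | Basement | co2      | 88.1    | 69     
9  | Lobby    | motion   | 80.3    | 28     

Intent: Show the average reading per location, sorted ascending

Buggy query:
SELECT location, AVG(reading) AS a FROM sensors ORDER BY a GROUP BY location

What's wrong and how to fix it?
Bug: GROUP BY must precede ORDER BY

Fix: Reorder: SELECT … FROM … GROUP BY … ORDER BY …

Corrected query:
SELECT location, AVG(reading) AS a FROM sensors GROUP BY location ORDER BY a

Result:
location | a        
---------+----------
Basement | 42.533333
Lobby    | 56       
Lab-B    | 74.55    
Garage   | 99.4     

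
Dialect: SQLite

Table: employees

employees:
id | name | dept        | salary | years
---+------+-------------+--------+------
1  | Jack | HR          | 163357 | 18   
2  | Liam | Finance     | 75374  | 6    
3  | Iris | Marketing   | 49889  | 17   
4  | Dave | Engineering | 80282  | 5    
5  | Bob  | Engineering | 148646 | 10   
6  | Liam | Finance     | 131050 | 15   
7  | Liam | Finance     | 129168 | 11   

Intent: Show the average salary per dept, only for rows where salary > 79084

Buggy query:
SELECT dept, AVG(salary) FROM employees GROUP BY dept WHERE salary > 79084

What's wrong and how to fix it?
Bug: Row-level WHERE must come before GROUP BY in the clause order

Fix: Move the WHERE clause before GROUP BY

Corrected query:
SELECT dept, AVG(salary) FROM employees WHERE salary > 79084 GROUP BY dept

Result:
dept        | AVG(salary)
------------+------------
Engineering | 114464     
Finance     | 130109     
HR          | 163357     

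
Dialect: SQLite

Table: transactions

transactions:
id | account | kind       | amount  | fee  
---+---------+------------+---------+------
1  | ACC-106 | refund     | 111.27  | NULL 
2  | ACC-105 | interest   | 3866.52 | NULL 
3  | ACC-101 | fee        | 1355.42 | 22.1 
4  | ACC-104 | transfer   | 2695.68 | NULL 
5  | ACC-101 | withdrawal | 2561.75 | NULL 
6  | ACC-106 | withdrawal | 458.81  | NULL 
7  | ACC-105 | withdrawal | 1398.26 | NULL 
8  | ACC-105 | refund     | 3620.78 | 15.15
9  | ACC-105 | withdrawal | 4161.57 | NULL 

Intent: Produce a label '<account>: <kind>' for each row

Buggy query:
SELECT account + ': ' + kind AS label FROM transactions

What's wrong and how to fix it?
Bug: '+' is numeric addition; on text columns SQLite converts them to 0 instead of concatenating

Fix: Use the || operator for string concatenation

Corrected query:
SELECT account || ': ' || kind AS label FROM transactions

Result:
label              
-------------------
ACC-106: refund    
ACC-105: interest  
ACC-101: fee       
ACC-104: transfer  
ACC-101: withdrawal
ACC-106: withdrawal
ACC-105: withdrawal
ACC-105: refund    
ACC-105: withdrawal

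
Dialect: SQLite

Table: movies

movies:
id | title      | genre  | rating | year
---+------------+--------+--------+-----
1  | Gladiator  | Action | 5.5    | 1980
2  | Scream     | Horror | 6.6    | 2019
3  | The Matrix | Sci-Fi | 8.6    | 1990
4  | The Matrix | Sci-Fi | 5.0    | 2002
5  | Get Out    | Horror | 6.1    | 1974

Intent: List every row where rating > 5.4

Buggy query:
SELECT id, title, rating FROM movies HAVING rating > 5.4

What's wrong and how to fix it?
Bug: This is a non-aggregate query (no GROUP BY, no aggregates), so in SQLite the HAVING clause is invalid here; a row-level condition belongs in WHERE

Fix: Use WHERE for row-level filtering

Corrected query:
SELECT id, title, rating FROM movies WHERE rating > 5.4

Result:
id | title      | rating
---+------------+-------
1  | Gladiator  | 5.5   
2  | Scream     | 6.6   
3  | The Matrix | 8.6   
5  | Get Out    | 6.1   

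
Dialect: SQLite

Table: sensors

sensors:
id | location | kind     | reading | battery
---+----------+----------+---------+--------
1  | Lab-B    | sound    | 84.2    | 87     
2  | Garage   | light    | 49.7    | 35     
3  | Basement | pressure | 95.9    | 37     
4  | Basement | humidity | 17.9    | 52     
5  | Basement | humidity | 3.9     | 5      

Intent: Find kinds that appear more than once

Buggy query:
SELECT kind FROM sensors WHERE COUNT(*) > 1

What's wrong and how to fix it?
Bug: WHERE can't reference COUNT(*); aggregates are computed after WHERE

Fix: GROUP BY kind, then filter groups with HAVING COUNT(*) > 1

Corrected query:
SELECT kind FROM sensors GROUP BY kind HAVING COUNT(*) > 1

Result:
kind    
--------
humidity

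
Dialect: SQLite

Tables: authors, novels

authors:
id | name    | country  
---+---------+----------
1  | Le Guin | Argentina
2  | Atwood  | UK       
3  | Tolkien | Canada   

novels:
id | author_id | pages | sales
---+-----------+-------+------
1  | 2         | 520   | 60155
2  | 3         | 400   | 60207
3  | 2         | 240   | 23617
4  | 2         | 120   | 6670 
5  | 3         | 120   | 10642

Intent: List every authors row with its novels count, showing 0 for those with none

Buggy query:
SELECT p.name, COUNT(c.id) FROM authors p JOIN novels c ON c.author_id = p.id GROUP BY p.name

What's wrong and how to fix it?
Bug: An inner join excludes parents with zero children

Fix: Switch to LEFT JOIN to retain unmatched parent rows

Corrected query:
SELECT p.name, COUNT(c.id) FROM authors p LEFT JOIN novels c ON c.author_id = p.id GROUP BY p.name

Result:
name    | COUNT(c.id)
--------+------------
Atwood  | 3          
Le Guin | 0          
Tolkien | 2          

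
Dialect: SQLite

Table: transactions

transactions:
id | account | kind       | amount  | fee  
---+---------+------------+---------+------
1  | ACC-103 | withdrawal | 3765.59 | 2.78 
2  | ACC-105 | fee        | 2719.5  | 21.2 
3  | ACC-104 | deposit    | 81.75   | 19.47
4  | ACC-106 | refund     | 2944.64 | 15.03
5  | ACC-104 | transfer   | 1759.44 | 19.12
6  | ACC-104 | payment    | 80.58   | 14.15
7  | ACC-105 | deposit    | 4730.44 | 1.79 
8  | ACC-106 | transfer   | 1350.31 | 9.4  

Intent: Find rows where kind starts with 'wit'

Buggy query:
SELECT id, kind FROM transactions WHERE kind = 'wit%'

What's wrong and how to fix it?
Bug: Wildcards only work with LIKE; '=' treats '%' as a literal character

Fix: Replace '=' with LIKE so 'wit%' is treated as a pattern

Corrected query:
SELECT id, kind FROM transactions WHERE kind LIKE 'wit%'

Result:
id | kind      
---+-----------
1  | withdrawal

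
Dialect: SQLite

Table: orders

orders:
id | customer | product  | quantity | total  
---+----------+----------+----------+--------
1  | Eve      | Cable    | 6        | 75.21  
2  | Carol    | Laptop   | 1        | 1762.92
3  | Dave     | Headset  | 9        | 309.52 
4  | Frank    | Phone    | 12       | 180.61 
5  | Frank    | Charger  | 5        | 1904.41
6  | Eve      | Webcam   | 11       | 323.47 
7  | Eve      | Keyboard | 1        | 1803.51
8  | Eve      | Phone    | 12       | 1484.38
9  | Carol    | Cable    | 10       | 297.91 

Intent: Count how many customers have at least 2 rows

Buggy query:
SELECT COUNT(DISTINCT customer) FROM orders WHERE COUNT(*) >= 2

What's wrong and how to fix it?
Bug: COUNT(*) cannot appear in WHERE; the per-group count doesn't exist yet

Fix: Group first with HAVING COUNT(*) >= 2, then COUNT the resulting groups

Corrected query:
SELECT COUNT(*) FROM (SELECT customer FROM orders GROUP BY customer HAVING COUNT(*) >= 2)

Result:
COUNT(*)
--------
3       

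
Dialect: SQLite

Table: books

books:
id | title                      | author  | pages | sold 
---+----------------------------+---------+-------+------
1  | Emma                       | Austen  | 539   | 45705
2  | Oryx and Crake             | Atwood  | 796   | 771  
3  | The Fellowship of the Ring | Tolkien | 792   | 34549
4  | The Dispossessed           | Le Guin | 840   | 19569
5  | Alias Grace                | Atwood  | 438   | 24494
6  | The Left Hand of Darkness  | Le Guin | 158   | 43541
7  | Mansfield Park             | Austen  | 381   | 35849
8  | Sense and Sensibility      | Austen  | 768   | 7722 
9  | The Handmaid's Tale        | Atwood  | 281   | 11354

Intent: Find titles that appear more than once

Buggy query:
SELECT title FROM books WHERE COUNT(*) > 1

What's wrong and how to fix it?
Bug: COUNT(*) is an aggregate and cannot be used in WHERE

Fix: GROUP BY title, then filter groups with HAVING COUNT(*) > 1

Corrected query:
SELECT title FROM books GROUP BY title HAVING COUNT(*) > 1

Result:
(no rows)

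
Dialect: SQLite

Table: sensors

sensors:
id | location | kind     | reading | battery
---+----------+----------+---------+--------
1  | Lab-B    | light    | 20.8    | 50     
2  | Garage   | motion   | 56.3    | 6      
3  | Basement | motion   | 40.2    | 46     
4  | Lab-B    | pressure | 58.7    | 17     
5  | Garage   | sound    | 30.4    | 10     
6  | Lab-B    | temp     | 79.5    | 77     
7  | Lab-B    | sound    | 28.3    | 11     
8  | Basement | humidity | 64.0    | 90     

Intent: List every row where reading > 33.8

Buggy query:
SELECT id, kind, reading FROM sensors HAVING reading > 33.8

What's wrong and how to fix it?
Bug: HAVING filters the output of aggregation, but this query has no GROUP BY and no aggregate functions, so SQLite rejects it (HAVING clause on a non-aggregate query); the condition here is per row

Fix: Replace HAVING with WHERE since the condition applies to individual rows

Corrected query:
SELECT id, kind, reading FROM sensors WHERE reading > 33.8

Result:
id | kind     | reading
---+----------+--------
2  | motion   | 56.3   
3  | motion   | 40.2   
4  | pressure | 58.7   
6  | temp     | 79.5   
8  | humidity | 64     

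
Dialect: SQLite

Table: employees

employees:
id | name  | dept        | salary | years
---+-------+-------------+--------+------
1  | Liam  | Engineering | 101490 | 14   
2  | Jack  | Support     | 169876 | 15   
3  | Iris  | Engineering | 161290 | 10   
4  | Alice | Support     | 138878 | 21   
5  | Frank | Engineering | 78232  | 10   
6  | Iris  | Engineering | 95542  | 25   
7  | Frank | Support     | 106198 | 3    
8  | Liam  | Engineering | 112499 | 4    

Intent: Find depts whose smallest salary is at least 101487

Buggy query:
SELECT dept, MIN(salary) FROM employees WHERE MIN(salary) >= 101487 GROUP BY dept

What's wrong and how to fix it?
Bug: Aggregates like MIN are computed per group after WHERE runs

Fix: Use HAVING for the per-group MIN condition

Corrected query:
SELECT dept, MIN(salary) FROM employees GROUP BY dept HAVING MIN(salary) >= 101487

Result:
dept    | MIN(salary)
--------+------------
Support | 106198     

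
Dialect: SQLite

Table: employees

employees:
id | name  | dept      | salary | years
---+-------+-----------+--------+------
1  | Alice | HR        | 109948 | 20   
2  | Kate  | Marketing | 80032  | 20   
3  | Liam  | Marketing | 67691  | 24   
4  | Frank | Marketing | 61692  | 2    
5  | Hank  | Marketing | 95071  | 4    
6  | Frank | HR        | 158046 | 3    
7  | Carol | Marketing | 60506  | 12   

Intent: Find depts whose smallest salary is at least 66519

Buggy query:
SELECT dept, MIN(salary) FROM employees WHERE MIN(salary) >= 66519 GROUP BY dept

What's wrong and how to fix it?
Bug: Aggregates like MIN are computed per group after WHERE runs

Fix: Use HAVING for the per-group MIN condition

Corrected query:
SELECT dept, MIN(salary) FROM employees GROUP BY dept HAVING MIN(salary) >= 66519

Result:
dept | MIN(salary)
-----+------------
HR   | 109948     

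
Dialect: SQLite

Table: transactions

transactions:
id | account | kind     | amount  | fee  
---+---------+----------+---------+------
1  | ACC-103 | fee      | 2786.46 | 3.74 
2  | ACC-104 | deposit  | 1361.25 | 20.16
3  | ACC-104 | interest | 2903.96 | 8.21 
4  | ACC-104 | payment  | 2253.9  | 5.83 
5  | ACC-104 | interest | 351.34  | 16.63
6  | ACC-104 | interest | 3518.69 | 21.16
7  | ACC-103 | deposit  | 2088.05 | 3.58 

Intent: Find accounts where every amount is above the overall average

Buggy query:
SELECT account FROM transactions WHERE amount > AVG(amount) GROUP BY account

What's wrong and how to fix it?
Bug: WHERE evaluates per row before aggregation, so AVG() is unavailable

Fix: Use a subquery for AVG and a HAVING MIN(...) filter so the condition holds for every row in the group

Corrected query:
SELECT account FROM transactions GROUP BY account HAVING MIN(amount) > (SELECT AVG(amount) FROM transactions)

Result:
(no rows)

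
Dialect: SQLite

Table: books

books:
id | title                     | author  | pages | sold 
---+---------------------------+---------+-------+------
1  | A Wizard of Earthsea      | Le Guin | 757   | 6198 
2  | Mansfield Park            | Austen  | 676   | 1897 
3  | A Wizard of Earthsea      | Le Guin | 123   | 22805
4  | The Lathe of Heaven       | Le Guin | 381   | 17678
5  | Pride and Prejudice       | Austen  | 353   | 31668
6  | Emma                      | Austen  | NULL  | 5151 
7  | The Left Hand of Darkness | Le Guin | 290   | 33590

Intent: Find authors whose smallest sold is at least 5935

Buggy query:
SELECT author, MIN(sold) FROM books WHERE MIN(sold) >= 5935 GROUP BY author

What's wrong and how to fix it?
Bug: MIN() in WHERE is a misuse of aggregate

Fix: Replace WHERE with HAVING after the GROUP BY

Corrected query:
SELECT author, MIN(sold) FROM books GROUP BY author HAVING MIN(sold) >= 5935

Result:
author  | MIN(sold)
--------+----------
Le Guin | 6198     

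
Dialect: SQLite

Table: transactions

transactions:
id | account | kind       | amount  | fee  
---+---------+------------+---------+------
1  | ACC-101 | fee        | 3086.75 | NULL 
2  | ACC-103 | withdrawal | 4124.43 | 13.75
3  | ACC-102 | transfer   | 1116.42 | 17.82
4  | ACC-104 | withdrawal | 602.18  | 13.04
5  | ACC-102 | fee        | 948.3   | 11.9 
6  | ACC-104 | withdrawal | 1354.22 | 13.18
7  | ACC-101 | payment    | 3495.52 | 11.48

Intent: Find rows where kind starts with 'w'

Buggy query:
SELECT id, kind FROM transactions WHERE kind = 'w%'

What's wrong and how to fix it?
Bug: Wildcards only work with LIKE; '=' treats '%' as a literal character

Fix: Use LIKE for wildcard pattern matching

Corrected query:
SELECT id, kind FROM transactions WHERE kind LIKE 'w%'

Result:
id | kind      
---+-----------
2  | withdrawal
4  | withdrawal
6  | withdrawal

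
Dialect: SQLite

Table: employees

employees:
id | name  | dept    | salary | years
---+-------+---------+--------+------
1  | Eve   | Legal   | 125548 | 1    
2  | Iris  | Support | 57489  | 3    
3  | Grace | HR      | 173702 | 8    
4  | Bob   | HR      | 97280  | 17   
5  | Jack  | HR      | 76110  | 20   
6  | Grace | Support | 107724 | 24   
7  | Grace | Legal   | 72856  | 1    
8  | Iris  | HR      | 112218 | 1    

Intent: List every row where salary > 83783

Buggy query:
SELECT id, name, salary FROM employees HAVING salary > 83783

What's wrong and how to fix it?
Bug: HAVING filters the output of aggregation, but this query has no GROUP BY and no aggregate functions, so SQLite rejects it (HAVING clause on a non-aggregate query); the condition here is per row

Fix: Use WHERE for row-level filtering

Corrected query:
SELECT id, name, salary FROM employees WHERE salary > 83783

Result:
id | name  | salary
---+-------+-------
1  | Eve   | 125548
3  | Grace | 173702
4  | Bob   | 97280 
6  | Grace | 107724
8  | Iris  | 112218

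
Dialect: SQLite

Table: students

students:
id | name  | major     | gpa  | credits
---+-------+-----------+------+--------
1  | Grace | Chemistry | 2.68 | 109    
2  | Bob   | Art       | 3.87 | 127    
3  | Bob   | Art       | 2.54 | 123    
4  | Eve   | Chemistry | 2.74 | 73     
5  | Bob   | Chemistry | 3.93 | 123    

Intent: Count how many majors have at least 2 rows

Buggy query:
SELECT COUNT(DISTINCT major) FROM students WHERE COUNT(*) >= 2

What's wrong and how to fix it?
Bug: WHERE filters individual rows, not groups, so a group-level COUNT is invalid there

Fix: Use a subquery that GROUPs and filters with HAVING, then count its rows

Corrected query:
SELECT COUNT(*) FROM (SELECT major FROM students GROUP BY major HAVING COUNT(*) >= 2)

Result:
COUNT(*)
--------
2       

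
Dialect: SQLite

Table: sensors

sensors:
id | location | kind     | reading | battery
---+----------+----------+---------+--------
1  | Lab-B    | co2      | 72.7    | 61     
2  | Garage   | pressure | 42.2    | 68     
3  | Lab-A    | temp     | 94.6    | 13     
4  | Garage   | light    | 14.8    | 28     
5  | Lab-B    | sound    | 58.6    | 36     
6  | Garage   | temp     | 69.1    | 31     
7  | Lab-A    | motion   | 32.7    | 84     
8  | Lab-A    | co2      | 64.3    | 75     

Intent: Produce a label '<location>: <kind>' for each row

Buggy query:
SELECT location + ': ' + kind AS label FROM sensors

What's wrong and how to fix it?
Bug: '+' is numeric addition; on text columns SQLite converts them to 0 instead of concatenating

Fix: Replace + with || to concatenate text

Corrected query:
SELECT location || ': ' || kind AS label FROM sensors

Result:
label           
----------------
Lab-B: co2      
Garage: pressure
Lab-A: temp     
Garage: light   
Lab-B: sound    
Garage: temp    
Lab-A: motion   
Lab-A: co2      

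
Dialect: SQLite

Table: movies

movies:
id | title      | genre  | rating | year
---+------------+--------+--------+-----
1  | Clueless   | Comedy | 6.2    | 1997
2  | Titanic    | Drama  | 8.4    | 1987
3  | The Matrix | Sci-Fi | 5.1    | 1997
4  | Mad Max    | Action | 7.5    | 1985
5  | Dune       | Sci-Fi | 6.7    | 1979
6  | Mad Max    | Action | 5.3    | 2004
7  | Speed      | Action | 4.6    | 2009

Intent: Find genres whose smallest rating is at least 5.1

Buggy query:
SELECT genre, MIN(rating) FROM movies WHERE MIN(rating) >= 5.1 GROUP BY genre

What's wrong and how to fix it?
Bug: MIN() in WHERE is a misuse of aggregate

Fix: Replace WHERE with HAVING after the GROUP BY

Corrected query:
SELECT genre, MIN(rating) FROM movies GROUP BY genre HAVING MIN(rating) >= 5.1

Result:
genre  | MIN(rating)
-------+------------
Comedy | 6.2        
Drama  | 8.4        
Sci-Fi | 5.1        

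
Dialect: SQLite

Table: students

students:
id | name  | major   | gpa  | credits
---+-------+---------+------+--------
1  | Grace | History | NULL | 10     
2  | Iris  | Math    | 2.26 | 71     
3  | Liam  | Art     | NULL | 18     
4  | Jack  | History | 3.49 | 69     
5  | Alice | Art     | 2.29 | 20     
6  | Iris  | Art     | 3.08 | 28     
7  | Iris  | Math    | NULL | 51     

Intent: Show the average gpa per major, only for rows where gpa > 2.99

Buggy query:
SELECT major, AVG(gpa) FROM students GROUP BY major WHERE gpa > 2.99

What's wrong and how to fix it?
Bug: Row-level WHERE must come before GROUP BY in the clause order

Fix: Place WHERE between FROM and GROUP BY

Corrected query:
SELECT major, AVG(gpa) FROM students WHERE gpa > 2.99 GROUP BY major

Result:
major   | AVG(gpa)
--------+---------
Art     | 3.08    
History | 3.49    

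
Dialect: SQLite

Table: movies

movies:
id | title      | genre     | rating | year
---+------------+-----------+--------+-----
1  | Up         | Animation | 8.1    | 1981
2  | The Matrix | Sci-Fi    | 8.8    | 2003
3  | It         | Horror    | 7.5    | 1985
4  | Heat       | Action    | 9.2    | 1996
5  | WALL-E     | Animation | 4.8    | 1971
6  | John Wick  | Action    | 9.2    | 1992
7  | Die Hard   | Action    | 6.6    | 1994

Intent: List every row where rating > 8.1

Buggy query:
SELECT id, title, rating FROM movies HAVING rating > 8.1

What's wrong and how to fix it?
Bug: HAVING filters the output of aggregation, but this query has no GROUP BY and no aggregate functions, so SQLite rejects it (HAVING clause on a non-aggregate query); the condition here is per row

Fix: Use WHERE for row-level filtering

Corrected query:
SELECT id, title, rating FROM movies WHERE rating > 8.1

Result:
id | title      | rating
---+------------+-------
2  | The Matrix | 8.8   
4  | Heat       | 9.2   
6  | John Wick  | 9.2   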